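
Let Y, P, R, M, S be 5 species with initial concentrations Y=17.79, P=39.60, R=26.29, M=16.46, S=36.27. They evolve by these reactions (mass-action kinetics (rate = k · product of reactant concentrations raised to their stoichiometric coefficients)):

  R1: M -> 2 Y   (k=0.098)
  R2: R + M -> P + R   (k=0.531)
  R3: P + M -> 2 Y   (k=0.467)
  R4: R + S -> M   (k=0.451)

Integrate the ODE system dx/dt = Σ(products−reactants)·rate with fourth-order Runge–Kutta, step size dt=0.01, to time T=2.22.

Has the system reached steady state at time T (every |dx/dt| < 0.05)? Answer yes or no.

Steady state at T: yes

RK4 with dt=0.01: 222 steps to T=2.22. Trajectory (selected grid times):
t=0.00: Y=17.79 P=39.60 R=26.29 M=16.46 S=36.27
t=0.25: Y=70.07 P=24.77 R=3.07 M=2.40 S=13.05
t=0.49: Y=77.19 P=21.57 R=0.87 M=0.71 S=10.85
t=0.74: Y=79.29 P=20.56 R=0.27 M=0.23 S=10.25
t=0.99: Y=79.96 P=20.24 R=0.08 M=0.07 S=10.06
t=1.23: Y=80.17 P=20.13 R=0.03 M=0.03 S=10.01
t=1.48: Y=80.24 P=20.10 R=0.01 M=0.01 S=9.99
t=1.73: Y=80.26 P=20.09 R=0.00 M=0.00 S=9.98
t=1.97: Y=80.27 P=20.08 R=0.00 M=0.00 S=9.98
t=2.22: Y=80.27 P=20.08 R=0.00 M=0.00 S=9.98
Rates at T: R1=0.0000, R2=0.0000, R3=0.0028, R4=0.0015
dx/dt at T (Σ net stoichiometry × rate): Y=+0.0057, P=-0.0028, R=-0.0015, M=-0.0013, S=-0.0015
Largest |dx/dt| is |+0.0057| (Y) < 0.05 → steady.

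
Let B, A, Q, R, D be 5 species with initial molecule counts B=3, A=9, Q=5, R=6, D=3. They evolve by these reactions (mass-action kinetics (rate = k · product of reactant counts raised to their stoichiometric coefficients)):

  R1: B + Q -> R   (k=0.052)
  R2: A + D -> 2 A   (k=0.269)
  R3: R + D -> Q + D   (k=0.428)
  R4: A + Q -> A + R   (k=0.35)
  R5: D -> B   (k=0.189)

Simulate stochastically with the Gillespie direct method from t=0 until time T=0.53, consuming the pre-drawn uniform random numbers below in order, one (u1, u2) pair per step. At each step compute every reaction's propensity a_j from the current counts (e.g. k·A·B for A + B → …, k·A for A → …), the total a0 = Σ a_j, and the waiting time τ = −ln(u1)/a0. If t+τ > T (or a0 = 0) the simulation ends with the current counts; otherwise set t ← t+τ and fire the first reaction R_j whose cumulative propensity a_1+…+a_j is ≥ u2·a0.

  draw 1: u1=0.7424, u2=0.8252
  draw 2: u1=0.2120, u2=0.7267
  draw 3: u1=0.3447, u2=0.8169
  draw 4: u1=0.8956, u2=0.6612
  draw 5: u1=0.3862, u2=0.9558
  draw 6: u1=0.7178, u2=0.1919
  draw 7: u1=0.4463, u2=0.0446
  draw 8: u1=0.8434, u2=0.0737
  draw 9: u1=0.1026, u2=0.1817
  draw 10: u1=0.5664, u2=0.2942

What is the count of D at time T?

D at T = 0

t=0.000: B=3 A=9 Q=5 R=6 D=3
Draw 1: a1=0.780, a2=7.263, a3=7.704, a4=15.750, a5=0.567, a0=32.064; τ=−ln(0.7424)/32.064=0.009 → t=0.009; u2·a0=0.8252·32.064=26.459; a1+…+a3=15.747 < 26.459 ≤ a1+…+a4=31.497 → R4 fires; B=3 A=9 Q=4 R=7 D=3
Draw 2: a1=0.624, a2=7.263, a3=8.988, a4=12.600, a5=0.567, a0=30.042; τ=−ln(0.2120)/30.042=0.052 → t=0.061; u2·a0=0.7267·30.042=21.832; a1+…+a3=16.875 < 21.832 ≤ a1+…+a4=29.475 → R4 fires; B=3 A=9 Q=3 R=8 D=3
Draw 3: a1=0.468, a2=7.263, a3=10.272, a4=9.450, a5=0.567, a0=28.020; τ=−ln(0.3447)/28.020=0.038 → t=0.099; u2·a0=0.8169·28.020=22.890; a1+…+a3=18.003 < 22.890 ≤ a1+…+a4=27.453 → R4 fires; B=3 A=9 Q=2 R=9 D=3
Draw 4: a1=0.312, a2=7.263, a3=11.556, a4=6.300, a5=0.567, a0=25.998; τ=−ln(0.8956)/25.998=0.004 → t=0.103; u2·a0=0.6612·25.998=17.190; a1+a2=7.575 < 17.190 ≤ a1+…+a3=19.131 → R3 fires; B=3 A=9 Q=3 R=8 D=3
Draw 5: a1=0.468, a2=7.263, a3=10.272, a4=9.450, a5=0.567, a0=28.020; τ=−ln(0.3862)/28.020=0.034 → t=0.137; u2·a0=0.9558·28.020=26.782; a1+…+a3=18.003 < 26.782 ≤ a1+…+a4=27.453 → R4 fires; B=3 A=9 Q=2 R=9 D=3
Draw 6: a1=0.312, a2=7.263, a3=11.556, a4=6.300, a5=0.567, a0=25.998; τ=−ln(0.7178)/25.998=0.013 → t=0.150; u2·a0=0.1919·25.998=4.989; a1=0.312 < 4.989 ≤ a1+a2=7.575 → R2 fires; B=3 A=10 Q=2 R=9 D=2
Draw 7: a1=0.312, a2=5.380, a3=7.704, a4=7.000, a5=0.378, a0=20.774; τ=−ln(0.4463)/20.774=0.039 → t=0.189; u2·a0=0.0446·20.774=0.927; a1=0.312 < 0.927 ≤ a1+a2=5.692 → R2 fires; B=3 A=11 Q=2 R=9 D=1
Draw 8: a1=0.312, a2=2.959, a3=3.852, a4=7.700, a5=0.189, a0=15.012; τ=−ln(0.8434)/15.012=0.011 → t=0.200; u2·a0=0.0737·15.012=1.106; a1=0.312 < 1.106 ≤ a1+a2=3.271 → R2 fires; B=3 A=12 Q=2 R=9 D=0
Draw 9: a1=0.312, a2=0.000, a3=0.000, a4=8.400, a5=0.000, a0=8.712; τ=−ln(0.1026)/8.712=0.261 → t=0.461; u2·a0=0.1817·8.712=1.583; a1+…+a3=0.312 < 1.583 ≤ a1+…+a4=8.712 → R4 fires; B=3 A=12 Q=1 R=10 D=0
Draw 10: a1=0.156, a2=0.000, a3=0.000, a4=4.200, a5=0.000, a0=4.356; τ=−ln(0.5664)/4.356=0.130 → t=0.592 > T=0.53: stop.
Read off D at T=0.53: 0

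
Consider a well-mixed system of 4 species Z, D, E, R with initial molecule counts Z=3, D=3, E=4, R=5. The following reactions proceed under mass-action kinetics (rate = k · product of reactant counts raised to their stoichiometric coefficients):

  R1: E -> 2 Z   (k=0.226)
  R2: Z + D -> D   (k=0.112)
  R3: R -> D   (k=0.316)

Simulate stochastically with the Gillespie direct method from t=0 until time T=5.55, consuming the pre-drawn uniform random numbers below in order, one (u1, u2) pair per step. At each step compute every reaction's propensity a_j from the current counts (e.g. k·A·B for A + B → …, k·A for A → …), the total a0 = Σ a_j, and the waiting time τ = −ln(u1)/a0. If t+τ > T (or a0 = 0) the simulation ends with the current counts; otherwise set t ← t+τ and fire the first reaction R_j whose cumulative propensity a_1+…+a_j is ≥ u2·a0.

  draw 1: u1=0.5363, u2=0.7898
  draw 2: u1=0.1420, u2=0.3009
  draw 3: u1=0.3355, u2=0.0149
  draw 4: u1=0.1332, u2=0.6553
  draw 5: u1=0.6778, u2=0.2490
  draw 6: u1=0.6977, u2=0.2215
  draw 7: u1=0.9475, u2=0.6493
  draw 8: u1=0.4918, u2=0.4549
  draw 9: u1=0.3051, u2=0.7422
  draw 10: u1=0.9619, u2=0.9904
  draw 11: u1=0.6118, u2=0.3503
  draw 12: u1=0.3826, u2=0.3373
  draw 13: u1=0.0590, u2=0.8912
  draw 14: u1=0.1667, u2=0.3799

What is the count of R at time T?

t=0.000: Z=3 D=3 E=4 R=5
Draw 1: a1=0.904, a2=1.008, a3=1.580, a0=3.492; τ=−ln(0.5363)/3.492=0.178 → t=0.178; u2·a0=0.7898·3.492=2.758; a1+a2=1.912 < 2.758 ≤ a1+…+a3=3.492 → R3 fires; Z=3 D=4 E=4 R=4
Draw 2: a1=0.904, a2=1.344, a3=1.264, a0=3.512; τ=−ln(0.1420)/3.512=0.556 → t=0.734; u2·a0=0.3009·3.512=1.057; a1=0.904 < 1.057 ≤ a1+a2=2.248 → R2 fires; Z=2 D=4 E=4 R=4
Draw 3: a1=0.904, a2=0.896, a3=1.264, a0=3.064; τ=−ln(0.3355)/3.064=0.356 → t=1.091; u2·a0=0.0149·3.064=0.046 ≤ a1=0.904 → R1 fires; Z=4 D=4 E=3 R=4
Draw 4: a1=0.678, a2=1.792, a3=1.264, a0=3.734; τ=−ln(0.1332)/3.734=0.540 → t=1.631; u2·a0=0.6553·3.734=2.447; a1=0.678 < 2.447 ≤ a1+a2=2.470 → R2 fires; Z=3 D=4 E=3 R=4
Draw 5: a1=0.678, a2=1.344, a3=1.264, a0=3.286; τ=−ln(0.6778)/3.286=0.118 → t=1.749; u2·a0=0.2490·3.286=0.818; a1=0.678 < 0.818 ≤ a1+a2=2.022 → R2 fires; Z=2 D=4 E=3 R=4
Draw 6: a1=0.678, a2=0.896, a3=1.264, a0=2.838; τ=−ln(0.6977)/2.838=0.127 → t=1.876; u2·a0=0.2215·2.838=0.629 ≤ a1=0.678 → R1 fires; Z=4 D=4 E=2 R=4
Draw 7: a1=0.452, a2=1.792, a3=1.264, a0=3.508; τ=−ln(0.9475)/3.508=0.015 → t=1.891; u2·a0=0.6493·3.508=2.278; a1+a2=2.244 < 2.278 ≤ a1+…+a3=3.508 → R3 fires; Z=4 D=5 E=2 R=3
Draw 8: a1=0.452, a2=2.240, a3=0.948, a0=3.640; τ=−ln(0.4918)/3.640=0.195 → t=2.086; u2·a0=0.4549·3.640=1.656; a1=0.452 < 1.656 ≤ a1+a2=2.692 → R2 fires; Z=3 D=5 E=2 R=3
Draw 9: a1=0.452, a2=1.680, a3=0.948, a0=3.080; τ=−ln(0.3051)/3.080=0.385 → t=2.471; u2·a0=0.7422·3.080=2.286; a1+a2=2.132 < 2.286 ≤ a1+…+a3=3.080 → R3 fires; Z=3 D=6 E=2 R=2
Draw 10: a1=0.452, a2=2.016, a3=0.632, a0=3.100; τ=−ln(0.9619)/3.100=0.013 → t=2.484; u2·a0=0.9904·3.100=3.070; a1+a2=2.468 < 3.070 ≤ a1+…+a3=3.100 → R3 fires; Z=3 D=7 E=2 R=1
Draw 11: a1=0.452, a2=2.352, a3=0.316, a0=3.120; τ=−ln(0.6118)/3.120=0.157 → t=2.642; u2·a0=0.3503·3.120=1.093; a1=0.452 < 1.093 ≤ a1+a2=2.804 → R2 fires; Z=2 D=7 E=2 R=1
Draw 12: a1=0.452, a2=1.568, a3=0.316, a0=2.336; τ=−ln(0.3826)/2.336=0.411 → t=3.053; u2·a0=0.3373·2.336=0.788; a1=0.452 < 0.788 ≤ a1+a2=2.020 → R2 fires; Z=1 D=7 E=2 R=1
Draw 13: a1=0.452, a2=0.784, a3=0.316, a0=1.552; τ=−ln(0.0590)/1.552=1.824 → t=4.876; u2·a0=0.8912·1.552=1.383; a1+a2=1.236 < 1.383 ≤ a1+…+a3=1.552 → R3 fires; Z=1 D=8 E=2 R=0
Draw 14: a1=0.452, a2=0.896, a3=0.000, a0=1.348; τ=−ln(0.1667)/1.348=1.329 → t=6.205 > T=5.55: stop.
Read off R at T=5.55: 0

R at T = 0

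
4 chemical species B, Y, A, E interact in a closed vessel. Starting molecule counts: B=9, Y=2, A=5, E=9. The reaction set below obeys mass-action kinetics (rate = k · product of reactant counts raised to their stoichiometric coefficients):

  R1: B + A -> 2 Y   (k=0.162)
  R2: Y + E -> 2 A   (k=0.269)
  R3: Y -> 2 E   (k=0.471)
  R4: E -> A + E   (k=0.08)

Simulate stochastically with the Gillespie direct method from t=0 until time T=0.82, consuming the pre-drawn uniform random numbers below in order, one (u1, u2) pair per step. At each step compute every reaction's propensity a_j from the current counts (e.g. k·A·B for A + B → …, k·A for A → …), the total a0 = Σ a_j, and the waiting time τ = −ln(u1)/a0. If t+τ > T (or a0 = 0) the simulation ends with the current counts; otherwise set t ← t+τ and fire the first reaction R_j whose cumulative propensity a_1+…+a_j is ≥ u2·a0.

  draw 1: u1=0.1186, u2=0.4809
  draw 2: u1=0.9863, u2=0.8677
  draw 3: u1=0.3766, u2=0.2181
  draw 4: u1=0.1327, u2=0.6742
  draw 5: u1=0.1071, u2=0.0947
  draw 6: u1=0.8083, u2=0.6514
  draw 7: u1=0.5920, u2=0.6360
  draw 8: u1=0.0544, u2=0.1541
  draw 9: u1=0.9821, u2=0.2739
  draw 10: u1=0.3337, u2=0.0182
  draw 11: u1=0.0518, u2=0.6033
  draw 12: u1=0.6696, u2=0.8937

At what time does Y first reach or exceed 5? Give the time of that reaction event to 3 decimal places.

t=0.000: B=9 Y=2 A=5 E=9
Draw 1: a1=7.290, a2=4.842, a3=0.942, a4=0.720, a0=13.794; τ=−ln(0.1186)/13.794=0.155 → t=0.155; u2·a0=0.4809·13.794=6.634 ≤ a1=7.290 → R1 fires; B=8 Y=4 A=4 E=9
Draw 2: a1=5.184, a2=9.684, a3=1.884, a4=0.720, a0=17.472; τ=−ln(0.9863)/17.472=0.001 → t=0.155; u2·a0=0.8677·17.472=15.160; a1+a2=14.868 < 15.160 ≤ a1+…+a3=16.752 → R3 fires; B=8 Y=3 A=4 E=11
Draw 3: a1=5.184, a2=8.877, a3=1.413, a4=0.880, a0=16.354; τ=−ln(0.3766)/16.354=0.060 → t=0.215; u2·a0=0.2181·16.354=3.567 ≤ a1=5.184 → R1 fires; B=7 Y=5 A=3 E=11
Draw 4: a1=3.402, a2=14.795, a3=2.355, a4=0.880, a0=21.432; τ=−ln(0.1327)/21.432=0.094 → t=0.309; u2·a0=0.6742·21.432=14.449; a1=3.402 < 14.449 ≤ a1+a2=18.197 → R2 fires; B=7 Y=4 A=5 E=10
Draw 5: a1=5.670, a2=10.760, a3=1.884, a4=0.800, a0=19.114; τ=−ln(0.1071)/19.114=0.117 → t=0.426; u2·a0=0.0947·19.114=1.810 ≤ a1=5.670 → R1 fires; B=6 Y=6 A=4 E=10
Draw 6: a1=3.888, a2=16.140, a3=2.826, a4=0.800, a0=23.654; τ=−ln(0.8083)/23.654=0.009 → t=0.435; u2·a0=0.6514·23.654=15.408; a1=3.888 < 15.408 ≤ a1+a2=20.028 → R2 fires; B=6 Y=5 A=6 E=9
Draw 7: a1=5.832, a2=12.105, a3=2.355, a4=0.720, a0=21.012; τ=−ln(0.5920)/21.012=0.025 → t=0.460; u2·a0=0.6360·21.012=13.364; a1=5.832 < 13.364 ≤ a1+a2=17.937 → R2 fires; B=6 Y=4 A=8 E=8
Draw 8: a1=7.776, a2=8.608, a3=1.884, a4=0.640, a0=18.908; τ=−ln(0.0544)/18.908=0.154 → t=0.614; u2·a0=0.1541·18.908=2.914 ≤ a1=7.776 → R1 fires; B=5 Y=6 A=7 E=8
Draw 9: a1=5.670, a2=12.912, a3=2.826, a4=0.640, a0=22.048; τ=−ln(0.9821)/22.048=0.001 → t=0.615; u2·a0=0.2739·22.048=6.039; a1=5.670 < 6.039 ≤ a1+a2=18.582 → R2 fires; B=5 Y=5 A=9 E=7
Draw 10: a1=7.290, a2=9.415, a3=2.355, a4=0.560, a0=19.620; τ=−ln(0.3337)/19.620=0.056 → t=0.671; u2·a0=0.0182·19.620=0.357 ≤ a1=7.290 → R1 fires; B=4 Y=7 A=8 E=7
Draw 11: a1=5.184, a2=13.181, a3=3.297, a4=0.560, a0=22.222; τ=−ln(0.0518)/22.222=0.133 → t=0.804; u2·a0=0.6033·22.222=13.407; a1=5.184 < 13.407 ≤ a1+a2=18.365 → R2 fires; B=4 Y=6 A=10 E=6
Draw 12: a1=6.480, a2=9.684, a3=2.826, a4=0.480, a0=19.470; τ=−ln(0.6696)/19.470=0.021 → t=0.825 > T=0.82: stop.
Y first becomes ≥ 5 when it reaches 5 at the event at t=0.215.

Threshold first reached at t = 0.215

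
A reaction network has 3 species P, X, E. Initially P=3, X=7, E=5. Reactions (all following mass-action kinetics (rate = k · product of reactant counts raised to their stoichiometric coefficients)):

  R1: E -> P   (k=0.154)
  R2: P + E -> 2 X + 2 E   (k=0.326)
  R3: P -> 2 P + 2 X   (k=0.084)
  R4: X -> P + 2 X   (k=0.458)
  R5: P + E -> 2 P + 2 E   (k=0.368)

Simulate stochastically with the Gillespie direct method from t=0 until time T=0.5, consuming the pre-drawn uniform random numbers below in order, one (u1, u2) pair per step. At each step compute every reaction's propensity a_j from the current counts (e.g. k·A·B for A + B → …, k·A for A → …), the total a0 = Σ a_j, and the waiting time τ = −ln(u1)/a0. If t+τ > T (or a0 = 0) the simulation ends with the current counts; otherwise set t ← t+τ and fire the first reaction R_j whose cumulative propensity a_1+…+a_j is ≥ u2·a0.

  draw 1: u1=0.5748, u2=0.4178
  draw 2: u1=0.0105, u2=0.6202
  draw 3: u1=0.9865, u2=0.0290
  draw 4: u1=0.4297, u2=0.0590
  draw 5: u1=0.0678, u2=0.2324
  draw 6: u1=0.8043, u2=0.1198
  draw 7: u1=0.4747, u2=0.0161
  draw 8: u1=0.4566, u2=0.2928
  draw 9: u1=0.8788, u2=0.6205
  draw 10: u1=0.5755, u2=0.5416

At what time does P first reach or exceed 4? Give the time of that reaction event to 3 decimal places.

t=0.000: P=3 X=7 E=5
Draw 1: a1=0.770, a2=4.890, a3=0.252, a4=3.206, a5=5.520, a0=14.638; τ=−ln(0.5748)/14.638=0.038 → t=0.038; u2·a0=0.4178·14.638=6.116; a1+…+a3=5.912 < 6.116 ≤ a1+…+a4=9.118 → R4 fires; P=4 X=8 E=5
Draw 2: a1=0.770, a2=6.520, a3=0.336, a4=3.664, a5=7.360, a0=18.650; τ=−ln(0.0105)/18.650=0.244 → t=0.282; u2·a0=0.6202·18.650=11.567; a1+…+a4=11.290 < 11.567 ≤ a1+…+a5=18.650 → R5 fires; P=5 X=8 E=6
Draw 3: a1=0.924, a2=9.780, a3=0.420, a4=3.664, a5=11.040, a0=25.828; τ=−ln(0.9865)/25.828=0.001 → t=0.283; u2·a0=0.0290·25.828=0.749 ≤ a1=0.924 → R1 fires; P=6 X=8 E=5
Draw 4: a1=0.770, a2=9.780, a3=0.504, a4=3.664, a5=11.040, a0=25.758; τ=−ln(0.4297)/25.758=0.033 → t=0.315; u2·a0=0.0590·25.758=1.520; a1=0.770 < 1.520 ≤ a1+a2=10.550 → R2 fires; P=5 X=10 E=6
Draw 5: a1=0.924, a2=9.780, a3=0.420, a4=4.580, a5=11.040, a0=26.744; τ=−ln(0.0678)/26.744=0.101 → t=0.416; u2·a0=0.2324·26.744=6.215; a1=0.924 < 6.215 ≤ a1+a2=10.704 → R2 fires; P=4 X=12 E=7
Draw 6: a1=1.078, a2=9.128, a3=0.336, a4=5.496, a5=10.304, a0=26.342; τ=−ln(0.8043)/26.342=0.008 → t=0.424; u2·a0=0.1198·26.342=3.156; a1=1.078 < 3.156 ≤ a1+a2=10.206 → R2 fires; P=3 X=14 E=8
Draw 7: a1=1.232, a2=7.824, a3=0.252, a4=6.412, a5=8.832, a0=24.552; τ=−ln(0.4747)/24.552=0.030 → t=0.455; u2·a0=0.0161·24.552=0.395 ≤ a1=1.232 → R1 fires; P=4 X=14 E=7
Draw 8: a1=1.078, a2=9.128, a3=0.336, a4=6.412, a5=10.304, a0=27.258; τ=−ln(0.4566)/27.258=0.029 → t=0.483; u2·a0=0.2928·27.258=7.981; a1=1.078 < 7.981 ≤ a1+a2=10.206 → R2 fires; P=3 X=16 E=8
Draw 9: a1=1.232, a2=7.824, a3=0.252, a4=7.328, a5=8.832, a0=25.468; τ=−ln(0.8788)/25.468=0.005 → t=0.489; u2·a0=0.6205·25.468=15.803; a1+…+a3=9.308 < 15.803 ≤ a1+…+a4=16.636 → R4 fires; P=4 X=17 E=8
Draw 10: a1=1.232, a2=10.432, a3=0.336, a4=7.786, a5=11.776, a0=31.562; τ=−ln(0.5755)/31.562=0.018 → t=0.506 > T=0.5: stop.
P first becomes ≥ 4 when it reaches 4 at the event at t=0.038.

Threshold first reached at t = 0.038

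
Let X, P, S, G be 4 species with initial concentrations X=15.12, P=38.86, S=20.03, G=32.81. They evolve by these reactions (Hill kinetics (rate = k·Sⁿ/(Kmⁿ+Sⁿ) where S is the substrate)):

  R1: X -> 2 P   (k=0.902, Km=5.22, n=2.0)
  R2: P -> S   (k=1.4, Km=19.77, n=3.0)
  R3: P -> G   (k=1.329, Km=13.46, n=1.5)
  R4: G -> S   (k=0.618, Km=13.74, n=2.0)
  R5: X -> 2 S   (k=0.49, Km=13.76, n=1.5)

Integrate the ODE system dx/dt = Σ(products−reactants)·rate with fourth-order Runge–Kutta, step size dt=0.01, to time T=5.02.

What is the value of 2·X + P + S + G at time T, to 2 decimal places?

Value at T = 121.94

Check how each reaction changes W = 2·X + P + S + G (weight of products minus weight of reactants):
R1: X -> 2 P: (1·2) − (2·1) = 2 − 2 = 0
R2: P -> S: (1·1) − (1·1) = 1 − 1 = 0
R3: P -> G: (1·1) − (1·1) = 1 − 1 = 0
R4: G -> S: (1·1) − (1·1) = 1 − 1 = 0
R5: X -> 2 S: (1·2) − (2·1) = 2 − 2 = 0
Every reaction leaves W unchanged, so W is conserved and no simulation is needed: W(T) = W(0) = 2·15.12 + 38.86 + 20.03 + 32.81 = 121.94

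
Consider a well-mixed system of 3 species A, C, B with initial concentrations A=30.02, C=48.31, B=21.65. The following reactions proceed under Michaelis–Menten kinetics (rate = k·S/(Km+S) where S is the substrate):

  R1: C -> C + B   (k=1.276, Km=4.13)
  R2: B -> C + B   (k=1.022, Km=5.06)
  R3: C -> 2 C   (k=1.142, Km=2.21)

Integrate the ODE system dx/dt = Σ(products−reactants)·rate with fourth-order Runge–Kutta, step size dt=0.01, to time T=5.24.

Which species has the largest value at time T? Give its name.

Dominant species at T: C

RK4 with dt=0.01: 524 steps to T=5.24. Trajectory (selected grid times):
t=0.00: A=30.02 C=48.31 B=21.65
t=0.58: A=30.02 C=49.43 B=22.33
t=1.16: A=30.02 C=50.54 B=23.02
t=1.75: A=30.02 C=51.69 B=23.71
t=2.33: A=30.02 C=52.81 B=24.40
t=2.91: A=30.02 C=53.94 B=25.09
t=3.49: A=30.02 C=55.07 B=25.77
t=4.08: A=30.02 C=56.22 B=26.47
t=4.66: A=30.02 C=57.36 B=27.16
t=5.24: A=30.02 C=58.50 B=27.85
At T=5.24: A=30.02 C=58.50 B=27.85; the largest is C.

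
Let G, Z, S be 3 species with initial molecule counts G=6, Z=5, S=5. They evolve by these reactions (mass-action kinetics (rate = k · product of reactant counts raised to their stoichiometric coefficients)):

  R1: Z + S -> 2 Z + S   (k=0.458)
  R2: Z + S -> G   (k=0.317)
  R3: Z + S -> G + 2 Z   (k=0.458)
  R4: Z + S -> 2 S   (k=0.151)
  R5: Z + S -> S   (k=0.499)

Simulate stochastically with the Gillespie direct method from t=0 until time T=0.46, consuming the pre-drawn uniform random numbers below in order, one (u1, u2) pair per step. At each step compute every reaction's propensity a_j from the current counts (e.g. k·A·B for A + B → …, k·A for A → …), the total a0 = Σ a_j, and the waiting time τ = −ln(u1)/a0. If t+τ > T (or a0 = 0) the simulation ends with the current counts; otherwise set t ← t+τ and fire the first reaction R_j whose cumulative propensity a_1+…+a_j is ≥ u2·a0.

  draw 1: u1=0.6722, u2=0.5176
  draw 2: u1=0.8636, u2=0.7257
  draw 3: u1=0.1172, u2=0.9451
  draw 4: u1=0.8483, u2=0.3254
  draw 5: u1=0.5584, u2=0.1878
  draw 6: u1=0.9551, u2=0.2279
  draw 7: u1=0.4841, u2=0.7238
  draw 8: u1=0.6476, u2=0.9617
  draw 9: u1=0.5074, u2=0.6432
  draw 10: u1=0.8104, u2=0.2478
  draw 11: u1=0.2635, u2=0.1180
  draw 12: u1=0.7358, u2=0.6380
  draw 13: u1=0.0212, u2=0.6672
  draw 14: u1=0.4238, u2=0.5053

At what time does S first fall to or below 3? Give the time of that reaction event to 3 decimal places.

t=0.000: G=6 Z=5 S=5
Draw 1: a1=11.450, a2=7.925, a3=11.450, a4=3.775, a5=12.475, a0=47.075; τ=−ln(0.6722)/47.075=0.008 → t=0.008; u2·a0=0.5176·47.075=24.366; a1+a2=19.375 < 24.366 ≤ a1+…+a3=30.825 → R3 fires; G=7 Z=6 S=4
Draw 2: a1=10.992, a2=7.608, a3=10.992, a4=3.624, a5=11.976, a0=45.192; τ=−ln(0.8636)/45.192=0.003 → t=0.012; u2·a0=0.7257·45.192=32.796; a1+…+a3=29.592 < 32.796 ≤ a1+…+a4=33.216 → R4 fires; G=7 Z=5 S=5
Draw 3: a1=11.450, a2=7.925, a3=11.450, a4=3.775, a5=12.475, a0=47.075; τ=−ln(0.1172)/47.075=0.046 → t=0.057; u2·a0=0.9451·47.075=44.491; a1+…+a4=34.600 < 44.491 ≤ a1+…+a5=47.075 → R5 fires; G=7 Z=4 S=5
Draw 4: a1=9.160, a2=6.340, a3=9.160, a4=3.020, a5=9.980, a0=37.660; τ=−ln(0.8483)/37.660=0.004 → t=0.062; u2·a0=0.3254·37.660=12.255; a1=9.160 < 12.255 ≤ a1+a2=15.500 → R2 fires; G=8 Z=3 S=4
Draw 5: a1=5.496, a2=3.804, a3=5.496, a4=1.812, a5=5.988, a0=22.596; τ=−ln(0.5584)/22.596=0.026 → t=0.087; u2·a0=0.1878·22.596=4.244 ≤ a1=5.496 → R1 fires; G=8 Z=4 S=4
Draw 6: a1=7.328, a2=5.072, a3=7.328, a4=2.416, a5=7.984, a0=30.128; τ=−ln(0.9551)/30.128=0.002 → t=0.089; u2·a0=0.2279·30.128=6.866 ≤ a1=7.328 → R1 fires; G=8 Z=5 S=4
Draw 7: a1=9.160, a2=6.340, a3=9.160, a4=3.020, a5=9.980, a0=37.660; τ=−ln(0.4841)/37.660=0.019 → t=0.108; u2·a0=0.7238·37.660=27.258; a1+…+a3=24.660 < 27.258 ≤ a1+…+a4=27.680 → R4 fires; G=8 Z=4 S=5
Draw 8: a1=9.160, a2=6.340, a3=9.160, a4=3.020, a5=9.980, a0=37.660; τ=−ln(0.6476)/37.660=0.012 → t=0.120; u2·a0=0.9617·37.660=36.218; a1+…+a4=27.680 < 36.218 ≤ a1+…+a5=37.660 → R5 fires; G=8 Z=3 S=5
Draw 9: a1=6.870, a2=4.755, a3=6.870, a4=2.265, a5=7.485, a0=28.245; τ=−ln(0.5074)/28.245=0.024 → t=0.144; u2·a0=0.6432·28.245=18.167; a1+a2=11.625 < 18.167 ≤ a1+…+a3=18.495 → R3 fires; G=9 Z=4 S=4
Draw 10: a1=7.328, a2=5.072, a3=7.328, a4=2.416, a5=7.984, a0=30.128; τ=−ln(0.8104)/30.128=0.007 → t=0.151; u2·a0=0.2478·30.128=7.466; a1=7.328 < 7.466 ≤ a1+a2=12.400 → R2 fires; G=10 Z=3 S=3
Draw 11: a1=4.122, a2=2.853, a3=4.122, a4=1.359, a5=4.491, a0=16.947; τ=−ln(0.2635)/16.947=0.079 → t=0.229; u2·a0=0.1180·16.947=2.000 ≤ a1=4.122 → R1 fires; G=10 Z=4 S=3
Draw 12: a1=5.496, a2=3.804, a3=5.496, a4=1.812, a5=5.988, a0=22.596; τ=−ln(0.7358)/22.596=0.014 → t=0.243; u2·a0=0.6380·22.596=14.416; a1+a2=9.300 < 14.416 ≤ a1+…+a3=14.796 → R3 fires; G=11 Z=5 S=2
Draw 13: a1=4.580, a2=3.170, a3=4.580, a4=1.510, a5=4.990, a0=18.830; τ=−ln(0.0212)/18.830=0.205 → t=0.448; u2·a0=0.6672·18.830=12.563; a1+…+a3=12.330 < 12.563 ≤ a1+…+a4=13.840 → R4 fires; G=11 Z=4 S=3
Draw 14: a1=5.496, a2=3.804, a3=5.496, a4=1.812, a5=5.988, a0=22.596; τ=−ln(0.4238)/22.596=0.038 → t=0.486 > T=0.46: stop.
S first becomes ≤ 3 when it reaches 3 at the event at t=0.151.

Threshold first reached at t = 0.151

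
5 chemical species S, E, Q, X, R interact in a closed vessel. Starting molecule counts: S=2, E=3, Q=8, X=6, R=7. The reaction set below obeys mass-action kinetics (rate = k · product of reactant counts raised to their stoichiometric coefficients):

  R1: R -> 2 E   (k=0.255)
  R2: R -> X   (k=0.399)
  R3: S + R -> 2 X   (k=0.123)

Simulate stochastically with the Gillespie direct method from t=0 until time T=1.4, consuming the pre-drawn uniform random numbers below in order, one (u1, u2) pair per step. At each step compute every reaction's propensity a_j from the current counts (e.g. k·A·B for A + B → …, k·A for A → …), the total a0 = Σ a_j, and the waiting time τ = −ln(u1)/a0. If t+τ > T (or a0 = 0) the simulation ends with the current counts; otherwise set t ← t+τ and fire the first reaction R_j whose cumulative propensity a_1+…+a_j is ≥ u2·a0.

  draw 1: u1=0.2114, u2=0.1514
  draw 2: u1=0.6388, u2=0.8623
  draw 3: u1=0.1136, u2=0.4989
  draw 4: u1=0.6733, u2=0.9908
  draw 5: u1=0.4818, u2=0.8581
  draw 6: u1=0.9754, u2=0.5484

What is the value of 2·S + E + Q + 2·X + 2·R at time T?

Value at T = 41

Check how each reaction changes W = 2·S + E + Q + 2·X + 2·R (weight of products minus weight of reactants):
R1: R -> 2 E: (1·2) − (2·1) = 2 − 2 = 0
R2: R -> X: (2·1) − (2·1) = 2 − 2 = 0
R3: S + R -> 2 X: (2·2) − (2·1 + 2·1) = 4 − 4 = 0
Every reaction leaves W unchanged, so W is conserved and no simulation is needed: W(T) = W(0) = 2·2 + 3 + 8 + 2·6 + 2·7 = 41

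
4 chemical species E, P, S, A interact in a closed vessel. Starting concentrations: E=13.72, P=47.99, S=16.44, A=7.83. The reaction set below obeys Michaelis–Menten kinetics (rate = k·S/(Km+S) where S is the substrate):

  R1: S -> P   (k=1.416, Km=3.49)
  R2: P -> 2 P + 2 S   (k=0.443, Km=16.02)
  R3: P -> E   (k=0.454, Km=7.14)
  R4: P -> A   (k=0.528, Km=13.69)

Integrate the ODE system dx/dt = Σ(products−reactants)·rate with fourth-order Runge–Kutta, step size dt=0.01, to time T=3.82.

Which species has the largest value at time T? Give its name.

RK4 with dt=0.01: 382 steps to T=3.82. Trajectory (selected grid times):
t=0.00: E=13.72 P=47.99 S=16.44 A=7.83
t=0.42: E=13.89 P=48.28 S=16.23 A=8.00
t=0.85: E=14.06 P=48.58 S=16.01 A=8.18
t=1.27: E=14.22 P=48.87 S=15.81 A=8.35
t=1.70: E=14.39 P=49.16 S=15.60 A=8.53
t=2.12: E=14.56 P=49.45 S=15.39 A=8.70
t=2.55: E=14.73 P=49.74 S=15.18 A=8.88
t=2.97: E=14.90 P=50.02 S=14.98 A=9.06
t=3.40: E=15.07 P=50.31 S=14.78 A=9.23
t=3.82: E=15.23 P=50.59 S=14.58 A=9.41
At T=3.82: E=15.23 P=50.59 S=14.58 A=9.41; the largest is P.

Dominant species at T: P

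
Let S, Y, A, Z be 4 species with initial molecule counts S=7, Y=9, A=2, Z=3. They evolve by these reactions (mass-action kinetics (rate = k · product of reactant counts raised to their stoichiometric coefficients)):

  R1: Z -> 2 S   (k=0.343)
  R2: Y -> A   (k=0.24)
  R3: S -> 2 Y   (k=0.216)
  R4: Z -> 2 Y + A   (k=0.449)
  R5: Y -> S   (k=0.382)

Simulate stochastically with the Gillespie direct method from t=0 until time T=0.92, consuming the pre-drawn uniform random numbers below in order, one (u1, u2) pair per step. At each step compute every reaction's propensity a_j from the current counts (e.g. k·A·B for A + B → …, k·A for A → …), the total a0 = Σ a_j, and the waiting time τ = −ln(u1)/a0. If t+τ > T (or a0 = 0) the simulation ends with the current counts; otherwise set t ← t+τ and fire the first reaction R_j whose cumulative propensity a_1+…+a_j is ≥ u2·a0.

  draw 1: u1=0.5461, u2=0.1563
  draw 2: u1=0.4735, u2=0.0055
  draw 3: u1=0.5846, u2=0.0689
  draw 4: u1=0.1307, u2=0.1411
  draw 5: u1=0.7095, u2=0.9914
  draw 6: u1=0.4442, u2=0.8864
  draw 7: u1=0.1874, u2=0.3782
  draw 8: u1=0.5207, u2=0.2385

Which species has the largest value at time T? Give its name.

Dominant species at T: S

t=0.000: S=7 Y=9 A=2 Z=3
Draw 1: a1=1.029, a2=2.160, a3=1.512, a4=1.347, a5=3.438, a0=9.486; τ=−ln(0.5461)/9.486=0.064 → t=0.064; u2·a0=0.1563·9.486=1.483; a1=1.029 < 1.483 ≤ a1+a2=3.189 → R2 fires; S=7 Y=8 A=3 Z=3
Draw 2: a1=1.029, a2=1.920, a3=1.512, a4=1.347, a5=3.056, a0=8.864; τ=−ln(0.4735)/8.864=0.084 → t=0.148; u2·a0=0.0055·8.864=0.049 ≤ a1=1.029 → R1 fires; S=9 Y=8 A=3 Z=2
Draw 3: a1=0.686, a2=1.920, a3=1.944, a4=0.898, a5=3.056, a0=8.504; τ=−ln(0.5846)/8.504=0.063 → t=0.211; u2·a0=0.0689·8.504=0.586 ≤ a1=0.686 → R1 fires; S=11 Y=8 A=3 Z=1
Draw 4: a1=0.343, a2=1.920, a3=2.376, a4=0.449, a5=3.056, a0=8.144; τ=−ln(0.1307)/8.144=0.250 → t=0.461; u2·a0=0.1411·8.144=1.149; a1=0.343 < 1.149 ≤ a1+a2=2.263 → R2 fires; S=11 Y=7 A=4 Z=1
Draw 5: a1=0.343, a2=1.680, a3=2.376, a4=0.449, a5=2.674, a0=7.522; τ=−ln(0.7095)/7.522=0.046 → t=0.507; u2·a0=0.9914·7.522=7.457; a1+…+a4=4.848 < 7.457 ≤ a1+…+a5=7.522 → R5 fires; S=12 Y=6 A=4 Z=1
Draw 6: a1=0.343, a2=1.440, a3=2.592, a4=0.449, a5=2.292, a0=7.116; τ=−ln(0.4442)/7.116=0.114 → t=0.621; u2·a0=0.8864·7.116=6.308; a1+…+a4=4.824 < 6.308 ≤ a1+…+a5=7.116 → R5 fires; S=13 Y=5 A=4 Z=1
Draw 7: a1=0.343, a2=1.200, a3=2.808, a4=0.449, a5=1.910, a0=6.710; τ=−ln(0.1874)/6.710=0.250 → t=0.870; u2·a0=0.3782·6.710=2.538; a1+a2=1.543 < 2.538 ≤ a1+…+a3=4.351 → R3 fires; S=12 Y=7 A=4 Z=1
Draw 8: a1=0.343, a2=1.680, a3=2.592, a4=0.449, a5=2.674, a0=7.738; τ=−ln(0.5207)/7.738=0.084 → t=0.955 > T=0.92: stop.
At T=0.92: S=12 Y=7 A=4 Z=1; the largest is S.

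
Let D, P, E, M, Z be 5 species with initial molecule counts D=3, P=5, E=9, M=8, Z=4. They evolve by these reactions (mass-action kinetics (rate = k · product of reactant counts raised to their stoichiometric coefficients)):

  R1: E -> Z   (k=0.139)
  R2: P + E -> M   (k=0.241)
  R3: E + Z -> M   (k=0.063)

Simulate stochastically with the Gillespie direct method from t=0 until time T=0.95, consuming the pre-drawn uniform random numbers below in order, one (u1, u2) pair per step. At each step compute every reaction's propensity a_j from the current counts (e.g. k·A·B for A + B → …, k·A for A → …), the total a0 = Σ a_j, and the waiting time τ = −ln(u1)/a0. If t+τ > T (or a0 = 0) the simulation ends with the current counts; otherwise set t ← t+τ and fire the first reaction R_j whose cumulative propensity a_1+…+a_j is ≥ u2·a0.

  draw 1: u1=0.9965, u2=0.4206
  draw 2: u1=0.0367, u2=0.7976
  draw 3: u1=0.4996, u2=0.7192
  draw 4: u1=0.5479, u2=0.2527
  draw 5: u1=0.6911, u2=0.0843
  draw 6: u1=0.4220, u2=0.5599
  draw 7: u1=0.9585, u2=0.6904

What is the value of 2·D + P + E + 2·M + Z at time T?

Check how each reaction changes W = 2·D + P + E + 2·M + Z (weight of products minus weight of reactants):
R1: E -> Z: (1·1) − (1·1) = 1 − 1 = 0
R2: P + E -> M: (2·1) − (1·1 + 1·1) = 2 − 2 = 0
R3: E + Z -> M: (2·1) − (1·1 + 1·1) = 2 − 2 = 0
Every reaction leaves W unchanged, so W is conserved and no simulation is needed: W(T) = W(0) = 2·3 + 5 + 9 + 2·8 + 4 = 40

Value at T = 40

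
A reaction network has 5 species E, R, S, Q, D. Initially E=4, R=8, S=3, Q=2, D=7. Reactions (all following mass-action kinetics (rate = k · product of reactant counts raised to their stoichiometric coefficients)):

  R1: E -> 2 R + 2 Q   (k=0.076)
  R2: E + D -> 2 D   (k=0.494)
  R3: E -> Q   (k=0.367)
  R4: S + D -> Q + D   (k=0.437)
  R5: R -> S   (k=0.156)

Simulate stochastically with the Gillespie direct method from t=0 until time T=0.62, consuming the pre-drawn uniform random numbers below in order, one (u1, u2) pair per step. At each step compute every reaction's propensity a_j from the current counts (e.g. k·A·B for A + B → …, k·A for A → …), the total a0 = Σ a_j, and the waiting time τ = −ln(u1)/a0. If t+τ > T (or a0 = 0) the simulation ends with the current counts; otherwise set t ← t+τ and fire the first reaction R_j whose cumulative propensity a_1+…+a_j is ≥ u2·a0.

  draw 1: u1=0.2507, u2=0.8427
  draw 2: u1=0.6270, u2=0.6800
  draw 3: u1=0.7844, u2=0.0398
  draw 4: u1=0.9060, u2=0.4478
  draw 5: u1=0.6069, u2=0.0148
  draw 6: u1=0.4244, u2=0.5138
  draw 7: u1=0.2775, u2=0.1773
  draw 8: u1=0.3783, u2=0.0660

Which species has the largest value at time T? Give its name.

Dominant species at T: D

t=0.000: E=4 R=8 S=3 Q=2 D=7
Draw 1: a1=0.304, a2=13.832, a3=1.468, a4=9.177, a5=1.248, a0=26.029; τ=−ln(0.2507)/26.029=0.053 → t=0.053; u2·a0=0.8427·26.029=21.935; a1+…+a3=15.604 < 21.935 ≤ a1+…+a4=24.781 → R4 fires; E=4 R=8 S=2 Q=3 D=7
Draw 2: a1=0.304, a2=13.832, a3=1.468, a4=6.118, a5=1.248, a0=22.970; τ=−ln(0.6270)/22.970=0.020 → t=0.073; u2·a0=0.6800·22.970=15.620; a1+…+a3=15.604 < 15.620 ≤ a1+…+a4=21.722 → R4 fires; E=4 R=8 S=1 Q=4 D=7
Draw 3: a1=0.304, a2=13.832, a3=1.468, a4=3.059, a5=1.248, a0=19.911; τ=−ln(0.7844)/19.911=0.012 → t=0.086; u2·a0=0.0398·19.911=0.792; a1=0.304 < 0.792 ≤ a1+a2=14.136 → R2 fires; E=3 R=8 S=1 Q=4 D=8
Draw 4: a1=0.228, a2=11.856, a3=1.101, a4=3.496, a5=1.248, a0=17.929; τ=−ln(0.9060)/17.929=0.006 → t=0.091; u2·a0=0.4478·17.929=8.029; a1=0.228 < 8.029 ≤ a1+a2=12.084 → R2 fires; E=2 R=8 S=1 Q=4 D=9
Draw 5: a1=0.152, a2=8.892, a3=0.734, a4=3.933, a5=1.248, a0=14.959; τ=−ln(0.6069)/14.959=0.033 → t=0.125; u2·a0=0.0148·14.959=0.221; a1=0.152 < 0.221 ≤ a1+a2=9.044 → R2 fires; E=1 R=8 S=1 Q=4 D=10
Draw 6: a1=0.076, a2=4.940, a3=0.367, a4=4.370, a5=1.248, a0=11.001; τ=−ln(0.4244)/11.001=0.078 → t=0.202; u2·a0=0.5138·11.001=5.652; a1+…+a3=5.383 < 5.652 ≤ a1+…+a4=9.753 → R4 fires; E=1 R=8 S=0 Q=5 D=10
Draw 7: a1=0.076, a2=4.940, a3=0.367, a4=0.000, a5=1.248, a0=6.631; τ=−ln(0.2775)/6.631=0.193 → t=0.396; u2·a0=0.1773·6.631=1.176; a1=0.076 < 1.176 ≤ a1+a2=5.016 → R2 fires; E=0 R=8 S=0 Q=5 D=11
Draw 8: a1=0.000, a2=0.000, a3=0.000, a4=0.000, a5=1.248, a0=1.248; τ=−ln(0.3783)/1.248=0.779 → t=1.175 > T=0.62: stop.
At T=0.62: E=0 R=8 S=0 Q=5 D=11; the largest is D.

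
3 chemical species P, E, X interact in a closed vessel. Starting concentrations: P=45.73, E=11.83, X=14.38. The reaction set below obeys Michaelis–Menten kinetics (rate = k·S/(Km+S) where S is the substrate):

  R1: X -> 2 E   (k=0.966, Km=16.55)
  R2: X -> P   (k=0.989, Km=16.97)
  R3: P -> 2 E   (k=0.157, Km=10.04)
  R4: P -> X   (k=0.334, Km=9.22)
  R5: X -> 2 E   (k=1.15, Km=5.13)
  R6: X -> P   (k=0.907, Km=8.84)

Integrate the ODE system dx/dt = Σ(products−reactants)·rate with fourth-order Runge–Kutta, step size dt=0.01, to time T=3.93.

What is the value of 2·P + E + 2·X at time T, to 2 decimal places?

Value at T = 132.05

Check how each reaction changes W = 2·P + E + 2·X (weight of products minus weight of reactants):
R1: X -> 2 E: (1·2) − (2·1) = 2 − 2 = 0
R2: X -> P: (2·1) − (2·1) = 2 − 2 = 0
R3: P -> 2 E: (1·2) − (2·1) = 2 − 2 = 0
R4: P -> X: (2·1) − (2·1) = 2 − 2 = 0
R5: X -> 2 E: (1·2) − (2·1) = 2 − 2 = 0
R6: X -> P: (2·1) − (2·1) = 2 − 2 = 0
Every reaction leaves W unchanged, so W is conserved and no simulation is needed: W(T) = W(0) = 2·45.73 + 11.83 + 2·14.38 = 132.05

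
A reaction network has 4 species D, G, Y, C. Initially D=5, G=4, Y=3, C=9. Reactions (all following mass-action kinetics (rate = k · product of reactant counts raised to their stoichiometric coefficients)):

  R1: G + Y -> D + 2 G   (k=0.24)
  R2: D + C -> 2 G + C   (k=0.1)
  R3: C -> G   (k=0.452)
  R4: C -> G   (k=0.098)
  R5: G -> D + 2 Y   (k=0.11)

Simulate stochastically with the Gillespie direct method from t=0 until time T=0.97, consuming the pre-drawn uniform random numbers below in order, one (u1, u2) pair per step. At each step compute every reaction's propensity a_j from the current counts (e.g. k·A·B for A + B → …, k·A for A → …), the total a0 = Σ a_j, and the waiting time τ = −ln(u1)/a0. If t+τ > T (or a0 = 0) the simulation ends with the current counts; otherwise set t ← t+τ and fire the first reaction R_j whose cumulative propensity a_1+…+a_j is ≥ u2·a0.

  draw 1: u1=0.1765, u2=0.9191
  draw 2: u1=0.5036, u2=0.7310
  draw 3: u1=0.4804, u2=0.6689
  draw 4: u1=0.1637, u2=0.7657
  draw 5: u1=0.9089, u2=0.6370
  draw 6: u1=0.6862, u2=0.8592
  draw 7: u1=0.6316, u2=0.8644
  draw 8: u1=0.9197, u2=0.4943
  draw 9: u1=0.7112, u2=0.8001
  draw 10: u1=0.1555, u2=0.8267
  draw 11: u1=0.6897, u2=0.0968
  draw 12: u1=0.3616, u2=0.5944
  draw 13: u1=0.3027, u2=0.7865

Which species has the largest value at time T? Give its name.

t=0.000: D=5 G=4 Y=3 C=9
Draw 1: a1=2.880, a2=4.500, a3=4.068, a4=0.882, a5=0.440, a0=12.770; τ=−ln(0.1765)/12.770=0.136 → t=0.136; u2·a0=0.9191·12.770=11.737; a1+…+a3=11.448 < 11.737 ≤ a1+…+a4=12.330 → R4 fires; D=5 G=5 Y=3 C=8
Draw 2: a1=3.600, a2=4.000, a3=3.616, a4=0.784, a5=0.550, a0=12.550; τ=−ln(0.5036)/12.550=0.055 → t=0.190; u2·a0=0.7310·12.550=9.174; a1+a2=7.600 < 9.174 ≤ a1+…+a3=11.216 → R3 fires; D=5 G=6 Y=3 C=7
Draw 3: a1=4.320, a2=3.500, a3=3.164, a4=0.686, a5=0.660, a0=12.330; τ=−ln(0.4804)/12.330=0.059 → t=0.250; u2·a0=0.6689·12.330=8.248; a1+a2=7.820 < 8.248 ≤ a1+…+a3=10.984 → R3 fires; D=5 G=7 Y=3 C=6
Draw 4: a1=5.040, a2=3.000, a3=2.712, a4=0.588, a5=0.770, a0=12.110; τ=−ln(0.1637)/12.110=0.149 → t=0.399; u2·a0=0.7657·12.110=9.273; a1+a2=8.040 < 9.273 ≤ a1+…+a3=10.752 → R3 fires; D=5 G=8 Y=3 C=5
Draw 5: a1=5.760, a2=2.500, a3=2.260, a4=0.490, a5=0.880, a0=11.890; τ=−ln(0.9089)/11.890=0.008 → t=0.407; u2·a0=0.6370·11.890=7.574; a1=5.760 < 7.574 ≤ a1+a2=8.260 → R2 fires; D=4 G=10 Y=3 C=5
Draw 6: a1=7.200, a2=2.000, a3=2.260, a4=0.490, a5=1.100, a0=13.050; τ=−ln(0.6862)/13.050=0.029 → t=0.436; u2·a0=0.8592·13.050=11.213; a1+a2=9.200 < 11.213 ≤ a1+…+a3=11.460 → R3 fires; D=4 G=11 Y=3 C=4
Draw 7: a1=7.920, a2=1.600, a3=1.808, a4=0.392, a5=1.210, a0=12.930; τ=−ln(0.6316)/12.930=0.036 → t=0.472; u2·a0=0.8644·12.930=11.177; a1+a2=9.520 < 11.177 ≤ a1+…+a3=11.328 → R3 fires; D=4 G=12 Y=3 C=3
Draw 8: a1=8.640, a2=1.200, a3=1.356, a4=0.294, a5=1.320, a0=12.810; τ=−ln(0.9197)/12.810=0.007 → t=0.478; u2·a0=0.4943·12.810=6.332 ≤ a1=8.640 → R1 fires; D=5 G=13 Y=2 C=3
Draw 9: a1=6.240, a2=1.500, a3=1.356, a4=0.294, a5=1.430, a0=10.820; τ=−ln(0.7112)/10.820=0.031 → t=0.510; u2·a0=0.8001·10.820=8.657; a1+a2=7.740 < 8.657 ≤ a1+…+a3=9.096 → R3 fires; D=5 G=14 Y=2 C=2
Draw 10: a1=6.720, a2=1.000, a3=0.904, a4=0.196, a5=1.540, a0=10.360; τ=−ln(0.1555)/10.360=0.180 → t=0.689; u2·a0=0.8267·10.360=8.565; a1+a2=7.720 < 8.565 ≤ a1+…+a3=8.624 → R3 fires; D=5 G=15 Y=2 C=1
Draw 11: a1=7.200, a2=0.500, a3=0.452, a4=0.098, a5=1.650, a0=9.900; τ=−ln(0.6897)/9.900=0.038 → t=0.727; u2·a0=0.0968·9.900=0.958 ≤ a1=7.200 → R1 fires; D=6 G=16 Y=1 C=1
Draw 12: a1=3.840, a2=0.600, a3=0.452, a4=0.098, a5=1.760, a0=6.750; τ=−ln(0.3616)/6.750=0.151 → t=0.878; u2·a0=0.5944·6.750=4.012; a1=3.840 < 4.012 ≤ a1+a2=4.440 → R2 fires; D=5 G=18 Y=1 C=1
Draw 13: a1=4.320, a2=0.500, a3=0.452, a4=0.098, a5=1.980, a0=7.350; τ=−ln(0.3027)/7.350=0.163 → t=1.040 > T=0.97: stop.
At T=0.97: D=5 G=18 Y=1 C=1; the largest is G.

Dominant species at T: G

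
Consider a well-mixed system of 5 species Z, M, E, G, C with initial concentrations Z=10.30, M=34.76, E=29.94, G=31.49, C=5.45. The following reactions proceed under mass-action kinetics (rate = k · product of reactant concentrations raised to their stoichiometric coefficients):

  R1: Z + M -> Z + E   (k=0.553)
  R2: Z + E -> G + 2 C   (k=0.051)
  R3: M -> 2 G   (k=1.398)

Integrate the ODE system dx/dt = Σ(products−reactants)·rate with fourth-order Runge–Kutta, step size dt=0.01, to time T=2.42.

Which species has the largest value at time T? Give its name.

Dominant species at T: G

RK4 with dt=0.01: 242 steps to T=2.42. Trajectory (selected grid times):
t=0.00: Z=10.30 M=34.76 E=29.94 G=31.49 C=5.45
t=0.27: Z=5.79 M=7.25 E=46.67 G=48.54 C=14.47
t=0.54: Z=3.03 M=2.63 E=46.87 G=54.62 C=19.99
t=0.81: Z=1.60 M=1.29 E=46.08 G=57.45 C=22.85
t=1.08: Z=0.85 M=0.74 E=45.51 G=58.94 C=24.35
t=1.34: Z=0.47 M=0.47 E=45.18 G=59.76 C=25.12
t=1.61: Z=0.25 M=0.31 E=44.98 G=60.26 C=25.55
t=1.88: Z=0.14 M=0.20 E=44.87 G=60.57 C=25.78
t=2.15: Z=0.07 M=0.14 E=44.82 G=60.76 C=25.90
t=2.42: Z=0.04 M=0.09 E=44.78 G=60.88 C=25.97
At T=2.42: Z=0.04 M=0.09 E=44.78 G=60.88 C=25.97; the largest is G.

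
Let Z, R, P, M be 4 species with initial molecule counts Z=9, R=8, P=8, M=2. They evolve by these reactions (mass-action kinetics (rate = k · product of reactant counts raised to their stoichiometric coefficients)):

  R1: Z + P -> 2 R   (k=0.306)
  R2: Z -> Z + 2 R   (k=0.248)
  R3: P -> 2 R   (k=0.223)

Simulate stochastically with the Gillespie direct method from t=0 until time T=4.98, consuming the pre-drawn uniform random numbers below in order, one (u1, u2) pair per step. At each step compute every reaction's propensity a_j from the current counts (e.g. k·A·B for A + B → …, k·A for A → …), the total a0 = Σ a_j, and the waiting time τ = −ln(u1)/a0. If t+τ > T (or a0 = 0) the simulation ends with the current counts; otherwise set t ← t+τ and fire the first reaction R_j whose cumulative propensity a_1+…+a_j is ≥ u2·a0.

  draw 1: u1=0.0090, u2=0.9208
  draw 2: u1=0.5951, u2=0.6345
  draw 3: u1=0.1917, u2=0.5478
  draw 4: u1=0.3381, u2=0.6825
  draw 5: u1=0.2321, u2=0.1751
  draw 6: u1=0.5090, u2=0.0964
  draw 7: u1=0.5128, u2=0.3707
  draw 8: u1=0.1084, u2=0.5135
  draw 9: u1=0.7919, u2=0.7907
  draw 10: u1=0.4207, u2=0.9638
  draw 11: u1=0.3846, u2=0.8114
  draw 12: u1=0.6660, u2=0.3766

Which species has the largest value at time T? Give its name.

t=0.000: Z=9 R=8 P=8 M=2
Draw 1: a1=22.032, a2=2.232, a3=1.784, a0=26.048; τ=−ln(0.0090)/26.048=0.181 → t=0.181; u2·a0=0.9208·26.048=23.985; a1=22.032 < 23.985 ≤ a1+a2=24.264 → R2 fires; Z=9 R=10 P=8 M=2
Draw 2: a1=22.032, a2=2.232, a3=1.784, a0=26.048; τ=−ln(0.5951)/26.048=0.020 → t=0.201; u2·a0=0.6345·26.048=16.527 ≤ a1=22.032 → R1 fires; Z=8 R=12 P=7 M=2
Draw 3: a1=17.136, a2=1.984, a3=1.561, a0=20.681; τ=−ln(0.1917)/20.681=0.080 → t=0.281; u2·a0=0.5478·20.681=11.329 ≤ a1=17.136 → R1 fires; Z=7 R=14 P=6 M=2
Draw 4: a1=12.852, a2=1.736, a3=1.338, a0=15.926; τ=−ln(0.3381)/15.926=0.068 → t=0.349; u2·a0=0.6825·15.926=10.869 ≤ a1=12.852 → R1 fires; Z=6 R=16 P=5 M=2
Draw 5: a1=9.180, a2=1.488, a3=1.115, a0=11.783; τ=−ln(0.2321)/11.783=0.124 → t=0.473; u2·a0=0.1751·11.783=2.063 ≤ a1=9.180 → R1 fires; Z=5 R=18 P=4 M=2
Draw 6: a1=6.120, a2=1.240, a3=0.892, a0=8.252; τ=−ln(0.5090)/8.252=0.082 → t=0.555; u2·a0=0.0964·8.252=0.795 ≤ a1=6.120 → R1 fires; Z=4 R=20 P=3 M=2
Draw 7: a1=3.672, a2=0.992, a3=0.669, a0=5.333; τ=−ln(0.5128)/5.333=0.125 → t=0.680; u2·a0=0.3707·5.333=1.977 ≤ a1=3.672 → R1 fires; Z=3 R=22 P=2 M=2
Draw 8: a1=1.836, a2=0.744, a3=0.446, a0=3.026; τ=−ln(0.1084)/3.026=0.734 → t=1.414; u2·a0=0.5135·3.026=1.554 ≤ a1=1.836 → R1 fires; Z=2 R=24 P=1 M=2
Draw 9: a1=0.612, a2=0.496, a3=0.223, a0=1.331; τ=−ln(0.7919)/1.331=0.175 → t=1.589; u2·a0=0.7907·1.331=1.052; a1=0.612 < 1.052 ≤ a1+a2=1.108 → R2 fires; Z=2 R=26 P=1 M=2
Draw 10: a1=0.612, a2=0.496, a3=0.223, a0=1.331; τ=−ln(0.4207)/1.331=0.651 → t=2.240; u2·a0=0.9638·1.331=1.283; a1+a2=1.108 < 1.283 ≤ a1+…+a3=1.331 → R3 fires; Z=2 R=28 P=0 M=2
Draw 11: a1=0.000, a2=0.496, a3=0.000, a0=0.496; τ=−ln(0.3846)/0.496=1.927 → t=4.166; u2·a0=0.8114·0.496=0.402; a1=0.000 < 0.402 ≤ a1+a2=0.496 → R2 fires; Z=2 R=30 P=0 M=2
Draw 12: a1=0.000, a2=0.496, a3=0.000, a0=0.496; τ=−ln(0.6660)/0.496=0.819 → t=4.986 > T=4.98: stop.
At T=4.98: Z=2 R=30 P=0 M=2; the largest is R.

Dominant species at T: R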